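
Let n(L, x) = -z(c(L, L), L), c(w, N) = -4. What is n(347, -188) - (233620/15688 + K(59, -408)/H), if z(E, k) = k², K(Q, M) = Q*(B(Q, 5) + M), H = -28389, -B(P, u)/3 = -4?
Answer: -4469429130425/37113886 ≈ -1.2042e+5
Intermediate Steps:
B(P, u) = 12 (B(P, u) = -3*(-4) = 12)
K(Q, M) = Q*(12 + M)
n(L, x) = -L²
n(347, -188) - (233620/15688 + K(59, -408)/H) = -1*347² - (233620/15688 + (59*(12 - 408))/(-28389)) = -1*120409 - (233620*(1/15688) + (59*(-396))*(-1/28389)) = -120409 - (58405/3922 - 23364*(-1/28389)) = -120409 - (58405/3922 + 7788/9463) = -120409 - 1*583231051/37113886 = -120409 - 583231051/37113886 = -4469429130425/37113886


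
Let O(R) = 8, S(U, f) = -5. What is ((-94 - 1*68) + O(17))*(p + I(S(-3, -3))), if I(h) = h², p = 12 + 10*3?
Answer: -10318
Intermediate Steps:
p = 42 (p = 12 + 30 = 42)
((-94 - 1*68) + O(17))*(p + I(S(-3, -3))) = ((-94 - 1*68) + 8)*(42 + (-5)²) = ((-94 - 68) + 8)*(42 + 25) = (-162 + 8)*67 = -154*67 = -10318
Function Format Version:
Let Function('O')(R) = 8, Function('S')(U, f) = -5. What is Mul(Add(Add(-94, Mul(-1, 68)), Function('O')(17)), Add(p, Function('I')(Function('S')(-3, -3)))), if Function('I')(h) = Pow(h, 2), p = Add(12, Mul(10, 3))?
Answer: -10318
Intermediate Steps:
p = 42 (p = Add(12, 30) = 42)
Mul(Add(Add(-94, Mul(-1, 68)), Function('O')(17)), Add(p, Function('I')(Function('S')(-3, -3)))) = Mul(Add(Add(-94, Mul(-1, 68)), 8), Add(42, Pow(-5, 2))) = Mul(Add(Add(-94, -68), 8), Add(42, 25)) = Mul(Add(-162, 8), 67) = Mul(-154, 67) = -10318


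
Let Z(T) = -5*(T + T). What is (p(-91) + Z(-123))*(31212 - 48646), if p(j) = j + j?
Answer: -18270832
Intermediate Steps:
p(j) = 2*j
Z(T) = -10*T
(p(-91) + Z(-123))*(31212 - 48646) = (2*(-91) - 10*(-123))*(31212 - 48646) = (-182 + 1230)*(-17434) = 1048*(-17434) = -18270832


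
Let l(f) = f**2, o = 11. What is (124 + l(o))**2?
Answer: 60025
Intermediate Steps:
(124 + l(o))**2 = (124 + 11**2)**2 = (124 + 121)**2 = 245**2 = 60025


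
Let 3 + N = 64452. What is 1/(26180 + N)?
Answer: 1/90629 ≈ 1.1034e-5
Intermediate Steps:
N = 64449 (N = -3 + 64452 = 64449)
1/(26180 + N) = 1/(26180 + 64449) = 1/90629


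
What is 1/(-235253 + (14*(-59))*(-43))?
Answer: -1/199735 ≈ -5.0066e-6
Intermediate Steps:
1/(-235253 + (14*(-59))*(-43)) = 1/(-235253 - 826*(-43)) = 1/(-235253 + 35518) = 1/(-199735) = -1/199735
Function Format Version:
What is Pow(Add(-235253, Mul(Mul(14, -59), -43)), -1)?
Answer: Rational(-1, 199735) ≈ -5.0066e-6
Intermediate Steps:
Pow(Add(-235253, Mul(Mul(14, -59), -43)), -1) = Pow(Add(-235253, Mul(-826, -43)), -1) = Pow(Add(-235253, 35518), -1) = Pow(-199735, -1) = Rational(-1, 199735)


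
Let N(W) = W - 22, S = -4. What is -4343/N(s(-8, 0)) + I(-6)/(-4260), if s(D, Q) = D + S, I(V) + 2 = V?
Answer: 4625363/36210 ≈ 127.74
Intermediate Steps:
I(V) = -2 + V
s(D, Q) = -4 + D (s(D, Q) = D - 4 = -4 + D)
N(W) = -22 + W
-4343/N(s(-8, 0)) + I(-6)/(-4260) = -4343/(-22 + (-4 - 8)) + (-2 - 6)/(-4260) = -4343/(-22 - 12) - 8*(-1/4260) = -4343/(-34) + 2/1065 = -4343*(-1/34) + 2/1065 = 4343/34 + 2/1065 = 4625363/36210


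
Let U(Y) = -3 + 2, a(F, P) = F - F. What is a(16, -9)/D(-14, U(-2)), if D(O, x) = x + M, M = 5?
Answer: 0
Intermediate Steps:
a(F, P) = 0
U(Y) = -1
D(O, x) = 5 + x (D(O, x) = x + 5 = 5 + x)
a(16, -9)/D(-14, U(-2)) = 0/(5 - 1) = 0/4 = 0*(¼) = 0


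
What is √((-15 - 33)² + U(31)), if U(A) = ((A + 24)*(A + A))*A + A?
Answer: 147*√5 ≈ 328.70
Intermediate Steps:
U(A) = A + 2*A²*(24 + A) (U(A) = ((24 + A)*(2*A))*A + A = (2*A*(24 + A))*A + A = 2*A²*(24 + A) + A = A + 2*A²*(24 + A))
√((-15 - 33)² + U(31)) = √((-15 - 33)² + 31*(1 + 2*31² + 48*31)) = √((-48)² + 31*(1 + 2*961 + 1488)) = √(2304 + 31*(1 + 1922 + 1488)) = √(2304 + 31*3411) = √(2304 + 105741) = √108045 = 147*√5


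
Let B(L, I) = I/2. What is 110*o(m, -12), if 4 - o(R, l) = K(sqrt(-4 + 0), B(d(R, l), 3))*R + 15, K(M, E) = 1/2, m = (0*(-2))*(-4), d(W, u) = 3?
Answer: -1210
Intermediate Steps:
B(L, I) = I/2 (B(L, I) = I*(1/2) = I/2)
m = 0 (m = 0*(-4) = 0)
K(M, E) = 1/2
o(R, l) = -11 - R/2 (o(R, l) = 4 - (R/2 + 15) = 4 - (15 + R/2) = 4 + (-15 - R/2) = -11 - R/2)
110*o(m, -12) = 110*(-11 - 1/2*0) = 110*(-11 + 0) = 110*(-11) = -1210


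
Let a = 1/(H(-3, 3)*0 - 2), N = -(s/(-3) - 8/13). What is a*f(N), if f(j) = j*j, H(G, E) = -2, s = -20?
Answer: -27848/1521 ≈ -18.309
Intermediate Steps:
N = -236/39 (N = -(-20/(-3) - 8/13) = -(-20*(-⅓) - 8*1/13) = -(20/3 - 8/13) = -1*236/39 = -236/39 ≈ -6.0513)
f(j) = j²
a = -½ (a = 1/(-2*0 - 2) = 1/(0 - 2) = 1/(-2) = -½ ≈ -0.50000)
a*f(N) = -(-236/39)²/2 = -½*55696/1521 = -27848/1521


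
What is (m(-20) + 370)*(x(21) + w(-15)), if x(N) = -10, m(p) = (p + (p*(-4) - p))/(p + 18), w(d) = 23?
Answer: 4290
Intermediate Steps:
m(p) = -4*p/(18 + p) (m(p) = (p + (-4*p - p))/(18 + p) = (p - 5*p)/(18 + p) = (-4*p)/(18 + p) = -4*p/(18 + p))
(m(-20) + 370)*(x(21) + w(-15)) = (-4*(-20)/(18 - 20) + 370)*(-10 + 23) = (-4*(-20)/(-2) + 370)*13 = (-4*(-20)*(-½) + 370)*13 = (-40 + 370)*13 = 330*13 = 4290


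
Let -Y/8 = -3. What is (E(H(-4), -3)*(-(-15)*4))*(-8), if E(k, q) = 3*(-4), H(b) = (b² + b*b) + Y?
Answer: 5760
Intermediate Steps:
Y = 24 (Y = -8*(-3) = 24)
H(b) = 24 + 2*b² (H(b) = (b² + b*b) + 24 = (b² + b²) + 24 = 2*b² + 24 = 24 + 2*b²)
E(k, q) = -12
(E(H(-4), -3)*(-(-15)*4))*(-8) = -(-36)*(-5*4)*(-8) = -(-36)*(-20)*(-8) = -12*60*(-8) = -720*(-8) = 5760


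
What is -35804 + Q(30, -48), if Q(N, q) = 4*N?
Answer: -35684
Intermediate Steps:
-35804 + Q(30, -48) = -35804 + 4*30 = -35804 + 120 = -35684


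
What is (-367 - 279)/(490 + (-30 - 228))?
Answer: -323/116 ≈ -2.7845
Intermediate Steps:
(-367 - 279)/(490 + (-30 - 228)) = -646/(490 - 258) = -646/232 = -646*1/232 = -323/116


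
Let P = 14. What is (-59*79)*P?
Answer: -65254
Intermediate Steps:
(-59*79)*P = -59*79*14 = -4661*14 = -65254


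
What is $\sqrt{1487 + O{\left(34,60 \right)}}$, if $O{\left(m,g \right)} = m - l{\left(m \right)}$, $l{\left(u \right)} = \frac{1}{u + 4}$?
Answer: $\frac{\sqrt{2196286}}{38} \approx 39.0$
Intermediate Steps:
$l{\left(u \right)} = \frac{1}{4 + u}$
$O{\left(m,g \right)} = m - \frac{1}{4 + m}$
$\sqrt{1487 + O{\left(34,60 \right)}} = \sqrt{1487 + \frac{-1 + 34 \left(4 + 34\right)}{4 + 34}} = \sqrt{1487 + \frac{-1 + 34 \cdot 38}{38}} = \sqrt{1487 + \frac{-1 + 1292}{38}} = \sqrt{1487 + \frac{1}{38} \cdot 1291} = \sqrt{1487 + \frac{1291}{38}} = \sqrt{\frac{57797}{38}} = \frac{\sqrt{2196286}}{38}$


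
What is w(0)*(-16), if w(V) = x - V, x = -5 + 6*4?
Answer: -304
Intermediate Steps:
x = 19 (x = -5 + 24 = 19)
w(V) = 19 - V
w(0)*(-16) = (19 - 1*0)*(-16) = (19 + 0)*(-16) = 19*(-16) = -304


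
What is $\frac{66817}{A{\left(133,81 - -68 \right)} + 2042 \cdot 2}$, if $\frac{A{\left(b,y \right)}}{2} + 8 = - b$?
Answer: $\frac{66817}{3802} \approx 17.574$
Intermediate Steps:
$A{\left(b,y \right)} = -16 - 2 b$ ($A{\left(b,y \right)} = -16 + 2 \left(- b\right) = -16 - 2 b$)
$\frac{66817}{A{\left(133,81 - -68 \right)} + 2042 \cdot 2} = \frac{66817}{\left(-16 - 266\right) + 2042 \cdot 2} = \frac{66817}{\left(-16 - 266\right) + 4084} = \frac{66817}{-282 + 4084} = \frac{66817}{3802}$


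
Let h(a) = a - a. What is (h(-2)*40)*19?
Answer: 0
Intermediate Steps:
h(a) = 0
(h(-2)*40)*19 = (0*40)*19 = 0*19 = 0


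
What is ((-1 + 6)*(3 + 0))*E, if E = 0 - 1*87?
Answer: -1305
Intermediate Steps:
E = -87 (E = 0 - 87 = -87)
((-1 + 6)*(3 + 0))*E = ((-1 + 6)*(3 + 0))*(-87) = (5*3)*(-87) = 15*(-87) = -1305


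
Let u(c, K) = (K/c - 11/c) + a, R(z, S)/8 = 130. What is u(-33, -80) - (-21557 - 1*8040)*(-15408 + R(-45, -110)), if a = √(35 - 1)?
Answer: -14033239877/33 + √34 ≈ -4.2525e+8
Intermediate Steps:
R(z, S) = 1040 (R(z, S) = 8*130 = 1040)
a = √34 ≈ 5.8309
u(c, K) = √34 - 11/c + K/c (u(c, K) = (K/c - 11/c) + √34 = (-11/c + K/c) + √34 = √34 - 11/c + K/c)
u(-33, -80) - (-21557 - 1*8040)*(-15408 + R(-45, -110)) = (-11 - 80 - 33*√34)/(-33) - (-21557 - 1*8040)*(-15408 + 1040) = -(-91 - 33*√34)/33 - (-21557 - 8040)*(-14368) = (91/33 + √34) - (-29597)*(-14368) = (91/33 + √34) - 1*425249696 = (91/33 + √34) - 425249696 = -14033239877/33 + √34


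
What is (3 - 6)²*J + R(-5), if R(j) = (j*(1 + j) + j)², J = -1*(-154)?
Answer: 1611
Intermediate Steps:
J = 154
R(j) = (j + j*(1 + j))²
(3 - 6)²*J + R(-5) = (3 - 6)²*154 + (-5)²*(2 - 5)² = (-3)²*154 + 25*(-3)² = 9*154 + 25*9 = 1386 + 225 = 1611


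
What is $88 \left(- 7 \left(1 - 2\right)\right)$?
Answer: $616$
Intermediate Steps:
$88 \left(- 7 \left(1 - 2\right)\right) = 88 \left(\left(-7\right) \left(-1\right)\right) = 88 \cdot 7 = 616$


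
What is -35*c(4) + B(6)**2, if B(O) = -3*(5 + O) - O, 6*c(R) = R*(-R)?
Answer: 4843/3 ≈ 1614.3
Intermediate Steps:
c(R) = -R**2/6 (c(R) = (R*(-R))/6 = (-R**2)/6 = -R**2/6)
B(O) = -15 - 4*O (B(O) = (-15 - 3*O) - O = -15 - 4*O)
-35*c(4) + B(6)**2 = -(-35)*4**2/6 + (-15 - 4*6)**2 = -(-35)*16/6 + (-15 - 24)**2 = -35*(-8/3) + (-39)**2 = 280/3 + 1521 = 4843/3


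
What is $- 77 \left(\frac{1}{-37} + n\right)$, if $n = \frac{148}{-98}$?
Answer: $\frac{30657}{259} \approx 118.37$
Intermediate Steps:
$n = - \frac{74}{49}$ ($n = 148 \left(- \frac{1}{98}\right) = - \frac{74}{49} \approx -1.5102$)
$- 77 \left(\frac{1}{-37} + n\right) = - 77 \left(\frac{1}{-37} - \frac{74}{49}\right) = - 77 \left(- \frac{1}{37} - \frac{74}{49}\right) = \left(-77\right) \left(- \frac{2787}{1813}\right) = \frac{30657}{259}$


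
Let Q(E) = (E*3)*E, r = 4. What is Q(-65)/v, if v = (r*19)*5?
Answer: 2535/76 ≈ 33.355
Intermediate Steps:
v = 380 (v = (4*19)*5 = 76*5 = 380)
Q(E) = 3*E² (Q(E) = (3*E)*E = 3*E²)
Q(-65)/v = (3*(-65)²)/380 = (3*4225)*(1/380) = 12675*(1/380) = 2535/76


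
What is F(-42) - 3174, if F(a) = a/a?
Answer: -3173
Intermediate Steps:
F(a) = 1
F(-42) - 3174 = 1 - 3174 = -3173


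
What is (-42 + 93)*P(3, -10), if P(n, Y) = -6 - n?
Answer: -459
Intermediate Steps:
(-42 + 93)*P(3, -10) = (-42 + 93)*(-6 - 1*3) = 51*(-6 - 3) = 51*(-9) = -459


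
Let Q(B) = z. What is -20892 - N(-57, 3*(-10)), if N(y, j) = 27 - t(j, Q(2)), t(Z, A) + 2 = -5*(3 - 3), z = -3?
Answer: -20921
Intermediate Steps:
Q(B) = -3
t(Z, A) = -2 (t(Z, A) = -2 - 5*(3 - 3) = -2 - 5*0 = -2 + 0 = -2)
N(y, j) = 29 (N(y, j) = 27 - 1*(-2) = 27 + 2 = 29)
-20892 - N(-57, 3*(-10)) = -20892 - 1*29 = -20892 - 29 = -20921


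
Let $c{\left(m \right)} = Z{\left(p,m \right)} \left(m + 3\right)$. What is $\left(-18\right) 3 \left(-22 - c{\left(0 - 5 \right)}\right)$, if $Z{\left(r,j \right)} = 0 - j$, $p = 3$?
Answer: $648$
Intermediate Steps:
$Z{\left(r,j \right)} = - j$
$c{\left(m \right)} = - m \left(3 + m\right)$ ($c{\left(m \right)} = - m \left(m + 3\right) = - m \left(3 + m\right)$)
$\left(-18\right) 3 \left(-22 - c{\left(0 - 5 \right)}\right) = \left(-18\right) 3 \left(-22 - - \left(0 - 5\right) \left(3 + \left(0 - 5\right)\right)\right) = - 54 \left(-22 - \left(-1\right) \left(-5\right) \left(3 - 5\right)\right) = - 54 \left(-22 - \left(-1\right) \left(-5\right) \left(-2\right)\right) = - 54 \left(-22 - -10\right) = - 54 \left(-22 + 10\right) = \left(-54\right) \left(-12\right) = 648$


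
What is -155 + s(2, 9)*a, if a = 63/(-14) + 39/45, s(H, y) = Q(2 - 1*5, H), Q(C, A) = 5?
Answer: -1039/6 ≈ -173.17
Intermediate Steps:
s(H, y) = 5
a = -109/30 (a = 63*(-1/14) + 39*(1/45) = -9/2 + 13/15 = -109/30 ≈ -3.6333)
-155 + s(2, 9)*a = -155 + 5*(-109/30) = -155 - 109/6 = -1039/6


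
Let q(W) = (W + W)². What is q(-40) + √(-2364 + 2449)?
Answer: 6400 + √85 ≈ 6409.2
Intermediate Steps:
q(W) = 4*W² (q(W) = (2*W)² = 4*W²)
q(-40) + √(-2364 + 2449) = 4*(-40)² + √(-2364 + 2449) = 4*1600 + √85 = 6400 + √85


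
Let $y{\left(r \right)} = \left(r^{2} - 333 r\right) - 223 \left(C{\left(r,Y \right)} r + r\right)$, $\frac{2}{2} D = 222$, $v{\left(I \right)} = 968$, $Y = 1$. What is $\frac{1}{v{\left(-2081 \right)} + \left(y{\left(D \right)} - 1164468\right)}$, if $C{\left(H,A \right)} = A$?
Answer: $- \frac{1}{1287154} \approx -7.7691 \cdot 10^{-7}$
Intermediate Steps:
$D = 222$
$y{\left(r \right)} = r^{2} - 779 r$ ($y{\left(r \right)} = \left(r^{2} - 333 r\right) - 223 \left(1 r + r\right) = \left(r^{2} - 333 r\right) - 223 \left(r + r\right) = \left(r^{2} - 333 r\right) - 223 \cdot 2 r = \left(r^{2} - 333 r\right) - 446 r = r^{2} - 779 r$)
$\frac{1}{v{\left(-2081 \right)} + \left(y{\left(D \right)} - 1164468\right)} = \frac{1}{968 - \left(1164468 - 222 \left(-779 + 222\right)\right)} = \frac{1}{968 + \left(222 \left(-557\right) - 1164468\right)} = \frac{1}{968 - 1288122} = \frac{1}{-1287154} = - \frac{1}{1287154}$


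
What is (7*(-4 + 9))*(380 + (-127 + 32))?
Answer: 9975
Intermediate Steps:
(7*(-4 + 9))*(380 + (-127 + 32)) = (7*5)*(380 - 95) = 35*285 = 9975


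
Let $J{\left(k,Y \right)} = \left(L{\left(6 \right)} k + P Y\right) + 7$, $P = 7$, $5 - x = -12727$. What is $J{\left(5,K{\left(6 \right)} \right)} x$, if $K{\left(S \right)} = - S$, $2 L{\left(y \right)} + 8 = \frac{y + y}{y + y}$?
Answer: $-668430$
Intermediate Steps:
$L{\left(y \right)} = - \frac{7}{2}$ ($L{\left(y \right)} = -4 + \frac{\left(y + y\right) \frac{1}{y + y}}{2} = -4 + \frac{2 y \frac{1}{2 y}}{2} = -4 + \frac{1}{2} \cdot 1 = -4 + \frac{1}{2} = - \frac{7}{2}$)
$x = 12732$ ($x = 5 - -12727 = 5 + 12727 = 12732$)
$J{\left(k,Y \right)} = 7 + 7 Y - \frac{7 k}{2}$ ($J{\left(k,Y \right)} = \left(- \frac{7 k}{2} + 7 Y\right) + 7 = \left(7 Y - \frac{7 k}{2}\right) + 7 = 7 + 7 Y - \frac{7 k}{2}$)
$J{\left(5,K{\left(6 \right)} \right)} x = \left(7 + 7 \left(\left(-1\right) 6\right) - \frac{35}{2}\right) 12732 = \left(7 + 7 \left(-6\right) - \frac{35}{2}\right) 12732 = \left(7 - 42 - \frac{35}{2}\right) 12732 = \left(- \frac{105}{2}\right) 12732 = -668430$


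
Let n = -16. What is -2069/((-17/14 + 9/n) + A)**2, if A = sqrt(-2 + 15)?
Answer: -5260081001728/15245087841 - 1156904820736*sqrt(13)/15245087841 ≈ -618.65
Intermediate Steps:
A = sqrt(13) ≈ 3.6056
-2069/((-17/14 + 9/n) + A)**2 = -2069/((-17/14 + 9/(-16)) + sqrt(13))**2 = -2069/((-17*1/14 + 9*(-1/16)) + sqrt(13))**2 = -2069/((-17/14 - 9/16) + sqrt(13))**2 = -2069/(-199/112 + sqrt(13))**2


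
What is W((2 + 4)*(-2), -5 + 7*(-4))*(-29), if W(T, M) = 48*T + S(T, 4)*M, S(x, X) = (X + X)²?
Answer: 77952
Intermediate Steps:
S(x, X) = 4*X² (S(x, X) = (2*X)² = 4*X²)
W(T, M) = 48*T + 64*M (W(T, M) = 48*T + (4*4²)*M = 48*T + (4*16)*M = 48*T + 64*M)
W((2 + 4)*(-2), -5 + 7*(-4))*(-29) = (48*((2 + 4)*(-2)) + 64*(-5 + 7*(-4)))*(-29) = (48*(6*(-2)) + 64*(-5 - 28))*(-29) = (48*(-12) + 64*(-33))*(-29) = (-576 - 2112)*(-29) = -2688*(-29) = 77952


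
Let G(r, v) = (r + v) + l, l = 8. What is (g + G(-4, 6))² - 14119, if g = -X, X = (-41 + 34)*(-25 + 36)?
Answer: -6550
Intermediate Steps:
X = -77 (X = -7*11 = -77)
G(r, v) = 8 + r + v (G(r, v) = (r + v) + 8 = 8 + r + v)
g = 77 (g = -1*(-77) = 77)
(g + G(-4, 6))² - 14119 = (77 + (8 - 4 + 6))² - 14119 = (77 + 10)² - 14119 = 87² - 14119 = 7569 - 14119 = -6550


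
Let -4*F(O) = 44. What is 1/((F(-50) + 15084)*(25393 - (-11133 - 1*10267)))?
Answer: 1/705310889 ≈ 1.4178e-9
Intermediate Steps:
F(O) = -11 (F(O) = -¼*44 = -11)
1/((F(-50) + 15084)*(25393 - (-11133 - 1*10267))) = 1/((-11 + 15084)*(25393 - (-11133 - 1*10267))) = 1/(15073*(25393 - (-11133 - 10267))) = 1/(15073*(25393 - 1*(-21400))) = 1/(15073*(25393 + 21400)) = 1/(15073*46793) = 1/705310889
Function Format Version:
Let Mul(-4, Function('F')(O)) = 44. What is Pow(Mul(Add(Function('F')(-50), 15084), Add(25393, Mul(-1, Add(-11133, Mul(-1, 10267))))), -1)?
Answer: Rational(1, 705310889) ≈ 1.4178e-9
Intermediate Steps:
Function('F')(O) = -11 (Function('F')(O) = Mul(Rational(-1, 4), 44) = -11)
Pow(Mul(Add(Function('F')(-50), 15084), Add(25393, Mul(-1, Add(-11133, Mul(-1, 10267))))), -1) = Pow(Mul(Add(-11, 15084), Add(25393, Mul(-1, Add(-11133, Mul(-1, 10267))))), -1) = Pow(Mul(15073, Add(25393, Mul(-1, Add(-11133, -10267)))), -1) = Pow(Mul(15073, Add(25393, Mul(-1, -21400))), -1) = Pow(Mul(15073, Add(25393, 21400)), -1) = Pow(Mul(15073, 46793), -1) = Pow(705310889, -1) = Rational(1, 705310889)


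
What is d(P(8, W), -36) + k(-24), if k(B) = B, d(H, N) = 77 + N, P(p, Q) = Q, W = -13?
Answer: 17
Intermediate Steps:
d(P(8, W), -36) + k(-24) = (77 - 36) - 24 = 41 - 24 = 17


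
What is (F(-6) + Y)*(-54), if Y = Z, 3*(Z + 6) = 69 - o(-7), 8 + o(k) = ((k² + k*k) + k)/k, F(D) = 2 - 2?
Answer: -1296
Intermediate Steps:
F(D) = 0
o(k) = -8 + (k + 2*k²)/k (o(k) = -8 + ((k² + k*k) + k)/k = -8 + ((k² + k²) + k)/k = -8 + (2*k² + k)/k = -8 + (k + 2*k²)/k)
Z = 24 (Z = -6 + (69 - (-7 + 2*(-7)))/3 = -6 + (69 - (-7 - 14))/3 = -6 + (69 - 1*(-21))/3 = -6 + (69 + 21)/3 = -6 + (⅓)*90 = -6 + 30 = 24)
Y = 24
(F(-6) + Y)*(-54) = (0 + 24)*(-54) = 24*(-54) = -1296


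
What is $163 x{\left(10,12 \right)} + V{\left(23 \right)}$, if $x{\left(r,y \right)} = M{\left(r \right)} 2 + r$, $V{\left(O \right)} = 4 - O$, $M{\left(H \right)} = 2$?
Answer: $2263$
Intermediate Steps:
$x{\left(r,y \right)} = 4 + r$ ($x{\left(r,y \right)} = 2 \cdot 2 + r = 4 + r$)
$163 x{\left(10,12 \right)} + V{\left(23 \right)} = 163 \left(4 + 10\right) + \left(4 - 23\right) = 163 \cdot 14 + \left(4 - 23\right) = 2282 - 19 = 2263$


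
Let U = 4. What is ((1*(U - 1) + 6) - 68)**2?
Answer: 3481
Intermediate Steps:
((1*(U - 1) + 6) - 68)**2 = ((1*(4 - 1) + 6) - 68)**2 = ((1*3 + 6) - 68)**2 = ((3 + 6) - 68)**2 = (9 - 68)**2 = (-59)**2 = 3481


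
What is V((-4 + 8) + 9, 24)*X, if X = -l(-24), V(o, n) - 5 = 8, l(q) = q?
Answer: 312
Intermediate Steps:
V(o, n) = 13 (V(o, n) = 5 + 8 = 13)
X = 24 (X = -1*(-24) = 24)
V((-4 + 8) + 9, 24)*X = 13*24 = 312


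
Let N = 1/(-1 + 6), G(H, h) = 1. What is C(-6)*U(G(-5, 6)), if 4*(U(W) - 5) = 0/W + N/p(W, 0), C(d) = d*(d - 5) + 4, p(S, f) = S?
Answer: 707/2 ≈ 353.50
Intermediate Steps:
N = 1/5 ≈ 0.20000
C(d) = 4 + d*(-5 + d) (C(d) = d*(-5 + d) + 4 = 4 + d*(-5 + d))
U(W) = 5 + 1/(20*W) (U(W) = 5 + (0/W + 1/(5*W))/4 = 5 + (0 + 1/(5*W))/4 = 5 + (1/(5*W))/4 = 5 + 1/(20*W))
C(-6)*U(G(-5, 6)) = (4 + (-6)**2 - 5*(-6))*(5 + (1/20)/1) = (4 + 36 + 30)*(5 + (1/20)*1) = 70*(5 + 1/20) = 70*(101/20) = 707/2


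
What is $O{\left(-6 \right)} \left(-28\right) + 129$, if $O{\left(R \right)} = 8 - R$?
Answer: $-263$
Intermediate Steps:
$O{\left(-6 \right)} \left(-28\right) + 129 = \left(8 - -6\right) \left(-28\right) + 129 = \left(8 + 6\right) \left(-28\right) + 129 = 14 \left(-28\right) + 129 = -392 + 129 = -263$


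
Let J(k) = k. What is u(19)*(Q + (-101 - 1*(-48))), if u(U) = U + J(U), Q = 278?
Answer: 8550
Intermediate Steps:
u(U) = 2*U (u(U) = U + U = 2*U)
u(19)*(Q + (-101 - 1*(-48))) = (2*19)*(278 + (-101 - 1*(-48))) = 38*(278 + (-101 + 48)) = 38*(278 - 53) = 38*225 = 8550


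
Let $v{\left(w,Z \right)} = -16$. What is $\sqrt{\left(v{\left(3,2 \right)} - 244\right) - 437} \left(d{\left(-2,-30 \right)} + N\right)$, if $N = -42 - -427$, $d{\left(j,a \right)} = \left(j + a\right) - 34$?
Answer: $319 i \sqrt{697} \approx 8421.8 i$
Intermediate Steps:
$d{\left(j,a \right)} = -34 + a + j$ ($d{\left(j,a \right)} = \left(a + j\right) - 34 = -34 + a + j$)
$N = 385$ ($N = -42 + 427 = 385$)
$\sqrt{\left(v{\left(3,2 \right)} - 244\right) - 437} \left(d{\left(-2,-30 \right)} + N\right) = \sqrt{\left(-16 - 244\right) - 437} \left(\left(-34 - 30 - 2\right) + 385\right) = \sqrt{-260 - 437} \left(-66 + 385\right) = \sqrt{-697} \cdot 319 = i \sqrt{697} \cdot 319 = 319 i \sqrt{697}$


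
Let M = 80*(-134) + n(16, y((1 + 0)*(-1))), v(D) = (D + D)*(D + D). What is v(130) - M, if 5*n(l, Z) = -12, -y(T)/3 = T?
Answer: 391612/5 ≈ 78322.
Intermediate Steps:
y(T) = -3*T
n(l, Z) = -12/5 (n(l, Z) = (1/5)*(-12) = -12/5)
v(D) = 4*D**2 (v(D) = (2*D)*(2*D) = 4*D**2)
M = -53612/5 (M = 80*(-134) - 12/5 = -10720 - 12/5 = -53612/5 ≈ -10722.)
v(130) - M = 4*130**2 - 1*(-53612/5) = 4*16900 + 53612/5 = 67600 + 53612/5 = 391612/5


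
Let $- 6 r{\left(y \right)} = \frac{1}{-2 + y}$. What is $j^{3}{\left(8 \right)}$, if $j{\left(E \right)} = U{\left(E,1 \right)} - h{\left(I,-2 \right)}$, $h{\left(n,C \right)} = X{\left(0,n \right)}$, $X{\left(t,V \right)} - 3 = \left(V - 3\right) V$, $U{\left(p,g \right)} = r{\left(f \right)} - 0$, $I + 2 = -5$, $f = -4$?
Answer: $- \frac{18129265883}{46656} \approx -3.8857 \cdot 10^{5}$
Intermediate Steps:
$I = -7$ ($I = -2 - 5 = -7$)
$r{\left(y \right)} = - \frac{1}{6 \left(-2 + y\right)}$
$U{\left(p,g \right)} = \frac{1}{36}$ ($U{\left(p,g \right)} = - \frac{1}{-12 + 6 \left(-4\right)} - 0 = - \frac{1}{-12 - 24} + 0 = - \frac{1}{-36} + 0 = \left(-1\right) \left(- \frac{1}{36}\right) + 0 = \frac{1}{36} + 0 = \frac{1}{36}$)
$X{\left(t,V \right)} = 3 + V \left(-3 + V\right)$ ($X{\left(t,V \right)} = 3 + \left(V - 3\right) V = 3 + \left(-3 + V\right) V = 3 + V \left(-3 + V\right)$)
$h{\left(n,C \right)} = 3 + n^{2} - 3 n$
$j{\left(E \right)} = - \frac{2627}{36}$ ($j{\left(E \right)} = \frac{1}{36} - \left(3 + \left(-7\right)^{2} - -21\right) = \frac{1}{36} - \left(3 + 49 + 21\right) = \frac{1}{36} - 73 = - \frac{2627}{36}$)
$j^{3}{\left(8 \right)} = \left(- \frac{2627}{36}\right)^{3} = - \frac{18129265883}{46656}$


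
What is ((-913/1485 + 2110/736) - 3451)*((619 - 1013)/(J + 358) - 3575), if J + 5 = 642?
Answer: 609523245284681/49431600 ≈ 1.2331e+7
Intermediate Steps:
J = 637 (J = -5 + 642 = 637)
((-913/1485 + 2110/736) - 3451)*((619 - 1013)/(J + 358) - 3575) = ((-913/1485 + 2110/736) - 3451)*((619 - 1013)/(637 + 358) - 3575) = ((-913*1/1485 + 2110*(1/736)) - 3451)*(-394/995 - 3575) = ((-83/135 + 1055/368) - 3451)*(-394*1/995 - 3575) = (111881/49680 - 3451)*(-394/995 - 3575) = -171333799/49680*(-3557519/995) = 609523245284681/49431600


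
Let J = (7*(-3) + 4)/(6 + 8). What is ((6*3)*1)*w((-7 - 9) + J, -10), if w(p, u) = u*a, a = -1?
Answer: 180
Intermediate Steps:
J = -17/14 (J = (-21 + 4)/14 = -17*1/14 = -17/14 ≈ -1.2143)
w(p, u) = -u (w(p, u) = u*(-1) = -u)
((6*3)*1)*w((-7 - 9) + J, -10) = ((6*3)*1)*(-1*(-10)) = (18*1)*10 = 18*10 = 180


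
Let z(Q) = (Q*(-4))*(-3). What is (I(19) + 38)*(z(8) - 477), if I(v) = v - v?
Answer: -14478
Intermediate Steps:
I(v) = 0
z(Q) = 12*Q (z(Q) = -4*Q*(-3) = 12*Q)
(I(19) + 38)*(z(8) - 477) = (0 + 38)*(12*8 - 477) = 38*(96 - 477) = 38*(-381) = -14478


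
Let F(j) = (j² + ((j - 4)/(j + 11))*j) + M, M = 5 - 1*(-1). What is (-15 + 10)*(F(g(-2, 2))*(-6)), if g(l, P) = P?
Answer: 3780/13 ≈ 290.77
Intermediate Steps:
M = 6 (M = 5 + 1 = 6)
F(j) = 6 + j² + j*(-4 + j)/(11 + j) (F(j) = (j² + ((j - 4)/(j + 11))*j) + 6 = (j² + ((-4 + j)/(11 + j))*j) + 6 = (j² + j*(-4 + j)/(11 + j)) + 6 = 6 + j² + j*(-4 + j)/(11 + j))
(-15 + 10)*(F(g(-2, 2))*(-6)) = (-15 + 10)*(((66 + 2³ + 2*2 + 12*2²)/(11 + 2))*(-6)) = -5*(66 + 8 + 4 + 12*4)/13*(-6) = -5*(66 + 8 + 4 + 48)/13*(-6) = -5*(1/13)*126*(-6) = -630*(-6)/13 = -5*(-756/13) = 3780/13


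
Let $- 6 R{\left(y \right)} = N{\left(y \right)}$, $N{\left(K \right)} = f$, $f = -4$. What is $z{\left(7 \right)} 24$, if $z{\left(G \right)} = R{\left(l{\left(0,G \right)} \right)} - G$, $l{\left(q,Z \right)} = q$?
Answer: $-152$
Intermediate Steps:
$N{\left(K \right)} = -4$
$R{\left(y \right)} = \frac{2}{3}$ ($R{\left(y \right)} = \left(- \frac{1}{6}\right) \left(-4\right) = \frac{2}{3}$)
$z{\left(G \right)} = \frac{2}{3} - G$
$z{\left(7 \right)} 24 = \left(\frac{2}{3} - 7\right) 24 = \left(- \frac{19}{3}\right) 24 = -152$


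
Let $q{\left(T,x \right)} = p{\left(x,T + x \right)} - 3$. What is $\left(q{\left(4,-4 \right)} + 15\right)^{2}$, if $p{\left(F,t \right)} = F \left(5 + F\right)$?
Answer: $64$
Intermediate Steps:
$q{\left(T,x \right)} = -3 + x \left(5 + x\right)$ ($q{\left(T,x \right)} = x \left(5 + x\right) - 3 = -3 + x \left(5 + x\right)$)
$\left(q{\left(4,-4 \right)} + 15\right)^{2} = \left(\left(-3 - 4 \left(5 - 4\right)\right) + 15\right)^{2} = \left(\left(-3 - 4\right) + 15\right)^{2} = \left(-7 + 15\right)^{2} = 8^{2} = 64$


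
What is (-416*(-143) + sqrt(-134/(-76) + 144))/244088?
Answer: 572/2347 + sqrt(210482)/9275344 ≈ 0.24376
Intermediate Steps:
(-416*(-143) + sqrt(-134/(-76) + 144))/244088 = (59488 + sqrt(-134*(-1/76) + 144))*(1/244088) = (59488 + sqrt(67/38 + 144))*(1/244088) = (59488 + sqrt(5539/38))*(1/244088) = (59488 + sqrt(210482)/38)*(1/244088) = 572/2347 + sqrt(210482)/9275344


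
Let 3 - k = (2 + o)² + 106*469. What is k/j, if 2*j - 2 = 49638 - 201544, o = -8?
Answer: 49747/75952 ≈ 0.65498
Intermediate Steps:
j = -75952 (j = 1 + (49638 - 201544)/2 = 1 + (½)*(-151906) = 1 - 75953 = -75952)
k = -49747 (k = 3 - ((2 - 8)² + 106*469) = 3 - ((-6)² + 49714) = 3 - (36 + 49714) = 3 - 1*49750 = 3 - 49750 = -49747)
k/j = -49747/(-75952) = -49747*(-1/75952) = 49747/75952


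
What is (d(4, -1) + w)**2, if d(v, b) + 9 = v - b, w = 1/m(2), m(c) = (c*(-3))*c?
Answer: 2401/144 ≈ 16.674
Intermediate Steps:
m(c) = -3*c**2 (m(c) = (-3*c)*c = -3*c**2)
w = -1/12 (w = 1/(-3*2**2) = 1/(-3*4) = 1/(-12) = -1/12 ≈ -0.083333)
d(v, b) = -9 + v - b (d(v, b) = -9 + (v - b) = -9 + v - b)
(d(4, -1) + w)**2 = ((-9 + 4 - 1*(-1)) - 1/12)**2 = ((-9 + 4 + 1) - 1/12)**2 = (-4 - 1/12)**2 = (-49/12)**2 = 2401/144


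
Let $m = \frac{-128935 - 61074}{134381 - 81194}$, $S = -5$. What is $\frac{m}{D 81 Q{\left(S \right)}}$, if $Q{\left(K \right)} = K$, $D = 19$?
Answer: $\frac{190009}{409273965} \approx 0.00046426$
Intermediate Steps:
$m = - \frac{190009}{53187} \approx -3.5725$
$\frac{m}{D 81 Q{\left(S \right)}} = - \frac{190009}{53187 \cdot 19 \cdot 81 \left(-5\right)} = - \frac{190009}{53187 \cdot 1539 \left(-5\right)} = - \frac{190009}{53187 \left(-7695\right)} = \left(- \frac{190009}{53187}\right) \left(- \frac{1}{7695}\right) = \frac{190009}{409273965}$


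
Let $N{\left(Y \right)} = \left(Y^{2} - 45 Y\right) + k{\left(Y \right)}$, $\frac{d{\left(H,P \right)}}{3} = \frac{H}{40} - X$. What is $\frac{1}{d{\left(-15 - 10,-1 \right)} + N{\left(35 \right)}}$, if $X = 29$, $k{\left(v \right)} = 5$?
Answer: $- \frac{8}{3471} \approx -0.0023048$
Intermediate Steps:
$d{\left(H,P \right)} = -87 + \frac{3 H}{40}$ ($d{\left(H,P \right)} = 3 \left(\frac{H}{40} - 29\right) = 3 \left(-29 + \frac{H}{40}\right) = -87 + \frac{3 H}{40}$)
$N{\left(Y \right)} = 5 + Y^{2} - 45 Y$ ($N{\left(Y \right)} = \left(Y^{2} - 45 Y\right) + 5 = 5 + Y^{2} - 45 Y$)
$\frac{1}{d{\left(-15 - 10,-1 \right)} + N{\left(35 \right)}} = \frac{1}{\left(-87 + \frac{3 \left(-15 - 10\right)}{40}\right) + \left(5 + 35^{2} - 1575\right)} = \frac{1}{\left(-87 + \frac{3 \left(-15 - 10\right)}{40}\right) + \left(5 + 1225 - 1575\right)} = \frac{1}{\left(-87 + \frac{3}{40} \left(-25\right)\right) - 345} = \frac{1}{\left(-87 - \frac{15}{8}\right) - 345} = \frac{1}{- \frac{711}{8} - 345} = \frac{1}{- \frac{3471}{8}} = - \frac{8}{3471}$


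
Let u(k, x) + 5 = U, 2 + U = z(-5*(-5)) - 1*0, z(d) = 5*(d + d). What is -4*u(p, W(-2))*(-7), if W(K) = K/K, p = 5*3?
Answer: 6804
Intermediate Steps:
p = 15
W(K) = 1
z(d) = 10*d (z(d) = 5*(2*d) = 10*d)
U = 248 (U = -2 + (10*(-5*(-5)) - 1*0) = -2 + (10*25 + 0) = -2 + (250 + 0) = -2 + 250 = 248)
u(k, x) = 243 (u(k, x) = -5 + 248 = 243)
-4*u(p, W(-2))*(-7) = -4*243*(-7) = -972*(-7) = 6804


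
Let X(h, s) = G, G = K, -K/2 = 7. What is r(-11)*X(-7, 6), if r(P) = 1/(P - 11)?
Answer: 7/11 ≈ 0.63636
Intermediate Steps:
K = -14 (K = -2*7 = -14)
G = -14
X(h, s) = -14
r(P) = 1/(-11 + P)
r(-11)*X(-7, 6) = -14/(-11 - 11) = -14/(-22) = -1/22*(-14) = 7/11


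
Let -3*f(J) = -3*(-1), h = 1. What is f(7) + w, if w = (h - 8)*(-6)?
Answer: 41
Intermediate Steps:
f(J) = -1 (f(J) = -(-1)*(-1) = -1/3*3 = -1)
w = 42 (w = (1 - 8)*(-6) = -7*(-6) = 42)
f(7) + w = -1 + 42 = 41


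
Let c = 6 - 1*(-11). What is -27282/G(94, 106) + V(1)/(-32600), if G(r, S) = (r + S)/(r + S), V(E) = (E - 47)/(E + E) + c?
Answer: -444696597/16300 ≈ -27282.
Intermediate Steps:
c = 17 (c = 6 + 11 = 17)
V(E) = 17 + (-47 + E)/(2*E) (V(E) = (E - 47)/(E + E) + 17 = (-47 + E)/((2*E)) + 17 = (-47 + E)*(1/(2*E)) + 17 = (-47 + E)/(2*E) + 17 = 17 + (-47 + E)/(2*E))
G(r, S) = 1 (G(r, S) = (S + r)/(S + r) = 1)
-27282/G(94, 106) + V(1)/(-32600) = -27282/1 + ((½)*(-47 + 35*1)/1)/(-32600) = -27282*1 + ((½)*1*(-47 + 35))*(-1/32600) = -27282 + ((½)*1*(-12))*(-1/32600) = -27282 - 6*(-1/32600) = -27282 + 3/16300 = -444696597/16300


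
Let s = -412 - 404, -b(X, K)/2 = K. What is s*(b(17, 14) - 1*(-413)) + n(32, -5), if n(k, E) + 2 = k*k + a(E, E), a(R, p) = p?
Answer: -313143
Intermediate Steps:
b(X, K) = -2*K
n(k, E) = -2 + E + k² (n(k, E) = -2 + (k*k + E) = -2 + (k² + E) = -2 + (E + k²) = -2 + E + k²)
s = -816
s*(b(17, 14) - 1*(-413)) + n(32, -5) = -816*(-2*14 - 1*(-413)) + (-2 - 5 + 32²) = -816*(-28 + 413) + (-2 - 5 + 1024) = -816*385 + 1017 = -314160 + 1017 = -313143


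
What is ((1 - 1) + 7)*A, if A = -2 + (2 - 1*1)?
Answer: -7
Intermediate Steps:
A = -1 (A = -2 + (2 - 1) = -2 + 1 = -1)
((1 - 1) + 7)*A = ((1 - 1) + 7)*(-1) = (0 + 7)*(-1) = 7*(-1) = -7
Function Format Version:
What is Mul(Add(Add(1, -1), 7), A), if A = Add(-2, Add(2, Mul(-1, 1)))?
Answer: -7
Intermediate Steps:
A = -1 (A = Add(-2, Add(2, -1)) = Add(-2, 1) = -1)
Mul(Add(Add(1, -1), 7), A) = Mul(Add(Add(1, -1), 7), -1) = Mul(Add(0, 7), -1) = Mul(7, -1) = -7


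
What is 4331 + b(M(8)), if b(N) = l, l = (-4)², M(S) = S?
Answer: 4347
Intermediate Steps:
l = 16
b(N) = 16
4331 + b(M(8)) = 4331 + 16 = 4347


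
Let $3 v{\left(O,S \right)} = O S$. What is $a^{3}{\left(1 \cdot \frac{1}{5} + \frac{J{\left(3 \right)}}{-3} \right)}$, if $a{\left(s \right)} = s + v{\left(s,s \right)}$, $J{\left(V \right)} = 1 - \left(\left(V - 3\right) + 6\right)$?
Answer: $\frac{8539701184}{307546875} \approx 27.767$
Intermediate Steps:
$v{\left(O,S \right)} = \frac{O S}{3}$
$J{\left(V \right)} = -2 - V$ ($J{\left(V \right)} = 1 - \left(\left(-3 + V\right) + 6\right) = 1 - \left(3 + V\right) = -2 - V$)
$a{\left(s \right)} = s + \frac{s^{2}}{3}$ ($a{\left(s \right)} = s + \frac{s s}{3} = s + \frac{s^{2}}{3}$)
$a^{3}{\left(1 \cdot \frac{1}{5} + \frac{J{\left(3 \right)}}{-3} \right)} = \left(\frac{\left(1 \cdot \frac{1}{5} + \frac{-2 - 3}{-3}\right) \left(3 + \left(1 \cdot \frac{1}{5} + \frac{-2 - 3}{-3}\right)\right)}{3}\right)^{3} = \left(\frac{\left(1 \cdot \frac{1}{5} + \left(-2 - 3\right) \left(- \frac{1}{3}\right)\right) \left(3 + \left(1 \cdot \frac{1}{5} + \left(-2 - 3\right) \left(- \frac{1}{3}\right)\right)\right)}{3}\right)^{3} = \left(\frac{\left(\frac{1}{5} - - \frac{5}{3}\right) \left(3 + \left(\frac{1}{5} - - \frac{5}{3}\right)\right)}{3}\right)^{3} = \left(\frac{\left(\frac{1}{5} + \frac{5}{3}\right) \left(3 + \left(\frac{1}{5} + \frac{5}{3}\right)\right)}{3}\right)^{3} = \left(\frac{1}{3} \cdot \frac{28}{15} \left(3 + \frac{28}{15}\right)\right)^{3} = \left(\frac{1}{3} \cdot \frac{28}{15} \cdot \frac{73}{15}\right)^{3} = \left(\frac{2044}{675}\right)^{3} = \frac{8539701184}{307546875}$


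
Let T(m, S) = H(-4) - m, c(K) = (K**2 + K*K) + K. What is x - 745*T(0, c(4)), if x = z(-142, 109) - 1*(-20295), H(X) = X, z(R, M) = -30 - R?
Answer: 23387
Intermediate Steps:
c(K) = K + 2*K**2 (c(K) = (K**2 + K**2) + K = 2*K**2 + K = K + 2*K**2)
T(m, S) = -4 - m
x = 20407 (x = (-30 - 1*(-142)) - 1*(-20295) = (-30 + 142) + 20295 = 112 + 20295 = 20407)
x - 745*T(0, c(4)) = 20407 - 745*(-4 - 1*0) = 20407 - 745*(-4 + 0) = 20407 - 745*(-4) = 20407 + 2980 = 23387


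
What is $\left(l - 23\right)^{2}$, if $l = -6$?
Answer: $841$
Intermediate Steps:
$\left(l - 23\right)^{2} = \left(-6 - 23\right)^{2} = \left(-29\right)^{2} = 841$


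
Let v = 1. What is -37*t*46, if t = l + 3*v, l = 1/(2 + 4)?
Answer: -16169/3 ≈ -5389.7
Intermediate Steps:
l = ⅙ (l = 1/6 = ⅙ ≈ 0.16667)
t = 19/6 (t = ⅙ + 3*1 = ⅙ + 3 = 19/6 ≈ 3.1667)
-37*t*46 = -37*19/6*46 = -703/6*46 = -16169/3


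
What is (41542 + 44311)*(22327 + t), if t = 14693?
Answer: 3178278060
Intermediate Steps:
(41542 + 44311)*(22327 + t) = (41542 + 44311)*(22327 + 14693) = 85853*37020 = 3178278060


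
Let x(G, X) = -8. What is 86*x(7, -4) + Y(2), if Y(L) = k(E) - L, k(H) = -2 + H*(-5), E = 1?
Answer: -697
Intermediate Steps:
k(H) = -2 - 5*H
Y(L) = -7 - L (Y(L) = (-2 - 5*1) - L = (-2 - 5) - L = -7 - L)
86*x(7, -4) + Y(2) = 86*(-8) + (-7 - 1*2) = -688 + (-7 - 2) = -688 - 9 = -697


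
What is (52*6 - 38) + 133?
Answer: 407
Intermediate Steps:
(52*6 - 38) + 133 = (312 - 38) + 133 = 274 + 133 = 407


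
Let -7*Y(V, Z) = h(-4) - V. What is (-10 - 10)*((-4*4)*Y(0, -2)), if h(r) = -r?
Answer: -1280/7 ≈ -182.86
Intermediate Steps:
Y(V, Z) = -4/7 + V/7 (Y(V, Z) = -(-1*(-4) - V)/7 = -(4 - V)/7 = -4/7 + V/7)
(-10 - 10)*((-4*4)*Y(0, -2)) = (-10 - 10)*((-4*4)*(-4/7 + (⅐)*0)) = -(-320)*(-4/7 + 0) = -(-320)*(-4)/7 = -20*64/7 = -1280/7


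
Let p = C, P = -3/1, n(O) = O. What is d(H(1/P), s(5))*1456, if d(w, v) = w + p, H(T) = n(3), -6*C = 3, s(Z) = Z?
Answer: 3640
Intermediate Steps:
P = -3 (P = -3*1 = -3)
C = -½ (C = -⅙*3 = -½ ≈ -0.50000)
H(T) = 3
p = -½ ≈ -0.50000
d(w, v) = -½ + w (d(w, v) = w - ½ = -½ + w)
d(H(1/P), s(5))*1456 = (-½ + 3)*1456 = (5/2)*1456 = 3640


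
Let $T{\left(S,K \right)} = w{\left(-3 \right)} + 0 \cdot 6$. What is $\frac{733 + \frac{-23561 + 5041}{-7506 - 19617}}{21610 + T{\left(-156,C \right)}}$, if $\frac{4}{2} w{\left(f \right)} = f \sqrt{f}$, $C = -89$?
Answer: $\frac{1720128252760}{50664907645521} + \frac{39799358 i \sqrt{3}}{16888302548507} \approx 0.033951 + 4.0818 \cdot 10^{-6} i$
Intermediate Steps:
$w{\left(f \right)} = \frac{f^{\frac{3}{2}}}{2}$ ($w{\left(f \right)} = \frac{f \sqrt{f}}{2} = \frac{f^{\frac{3}{2}}}{2}$)
$T{\left(S,K \right)} = - \frac{3 i \sqrt{3}}{2}$ ($T{\left(S,K \right)} = \frac{\left(-3\right)^{\frac{3}{2}}}{2} + 0 \cdot 6 = \frac{\left(-3\right) i \sqrt{3}}{2} + 0 = - \frac{3 i \sqrt{3}}{2} + 0 = - \frac{3 i \sqrt{3}}{2}$)
$\frac{733 + \frac{-23561 + 5041}{-7506 - 19617}}{21610 + T{\left(-156,C \right)}} = \frac{733 + \frac{-23561 + 5041}{-7506 - 19617}}{21610 - \frac{3 i \sqrt{3}}{2}} = \frac{733 - \frac{18520}{-27123}}{21610 - \frac{3 i \sqrt{3}}{2}} = \frac{733 - - \frac{18520}{27123}}{21610 - \frac{3 i \sqrt{3}}{2}} = \frac{733 + \frac{18520}{27123}}{21610 - \frac{3 i \sqrt{3}}{2}} = \frac{19899679}{27123 \left(21610 - \frac{3 i \sqrt{3}}{2}\right)}$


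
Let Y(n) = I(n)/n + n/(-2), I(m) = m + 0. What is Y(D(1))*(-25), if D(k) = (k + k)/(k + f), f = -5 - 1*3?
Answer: -200/7 ≈ -28.571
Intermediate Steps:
I(m) = m
f = -8 (f = -5 - 3 = -8)
D(k) = 2*k/(-8 + k) (D(k) = (k + k)/(k - 8) = (2*k)/(-8 + k) = 2*k/(-8 + k))
Y(n) = 1 - n/2 (Y(n) = n/n + n/(-2) = 1 + n*(-½) = 1 - n/2)
Y(D(1))*(-25) = (1 - 1/(-8 + 1))*(-25) = (1 - 1/(-7))*(-25) = (1 - (-1)/7)*(-25) = (1 - ½*(-2/7))*(-25) = (1 + ⅐)*(-25) = (8/7)*(-25) = -200/7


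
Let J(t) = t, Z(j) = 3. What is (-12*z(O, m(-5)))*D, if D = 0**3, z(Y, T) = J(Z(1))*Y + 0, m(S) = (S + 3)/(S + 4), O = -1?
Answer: 0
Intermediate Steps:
m(S) = (3 + S)/(4 + S)
z(Y, T) = 3*Y (z(Y, T) = 3*Y + 0 = 3*Y)
D = 0
(-12*z(O, m(-5)))*D = -36*(-1)*0 = -12*(-3)*0 = 36*0 = 0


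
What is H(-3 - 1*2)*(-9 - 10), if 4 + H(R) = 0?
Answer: 76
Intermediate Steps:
H(R) = -4 (H(R) = -4 + 0 = -4)
H(-3 - 1*2)*(-9 - 10) = -4*(-9 - 10) = -4*(-19) = 76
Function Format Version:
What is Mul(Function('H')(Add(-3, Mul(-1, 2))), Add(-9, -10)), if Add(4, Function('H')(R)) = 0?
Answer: 76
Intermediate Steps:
Function('H')(R) = -4 (Function('H')(R) = Add(-4, 0) = -4)
Mul(Function('H')(Add(-3, Mul(-1, 2))), Add(-9, -10)) = Mul(-4, Add(-9, -10)) = Mul(-4, -19) = 76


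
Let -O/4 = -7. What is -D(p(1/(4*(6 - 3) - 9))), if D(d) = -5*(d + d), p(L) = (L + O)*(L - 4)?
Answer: -9350/9 ≈ -1038.9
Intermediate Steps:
O = 28 (O = -4*(-7) = 28)
p(L) = (-4 + L)*(28 + L) (p(L) = (L + 28)*(L - 4) = (28 + L)*(-4 + L) = (-4 + L)*(28 + L))
D(d) = -10*d
-D(p(1/(4*(6 - 3) - 9))) = -(-10)*(-112 + (1/(4*(6 - 3) - 9))² + 24/(4*(6 - 3) - 9)) = -(-10)*(-112 + (1/(4*3 - 9))² + 24/(4*3 - 9)) = -(-10)*(-112 + (1/(12 - 9))² + 24/(12 - 9)) = -(-10)*(-112 + (1/3)² + 24/3) = -(-10)*(-112 + (⅓)² + 24*(⅓)) = -(-10)*(-112 + ⅑ + 8) = -(-10)*(-935)/9 = -1*9350/9 = -9350/9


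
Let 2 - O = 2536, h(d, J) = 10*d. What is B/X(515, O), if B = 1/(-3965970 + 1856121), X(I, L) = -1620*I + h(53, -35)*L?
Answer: 1/4593816424680 ≈ 2.1768e-13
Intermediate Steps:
O = -2534 (O = 2 - 1*2536 = 2 - 2536 = -2534)
X(I, L) = -1620*I + 530*L (X(I, L) = -1620*I + (10*53)*L = -1620*I + 530*L)
B = -1/2109849 (B = 1/(-2109849) = -1/2109849 ≈ -4.7397e-7)
B/X(515, O) = -1/(2109849*(-1620*515 + 530*(-2534))) = -1/(2109849*(-834300 - 1343020)) = -1/2109849/(-2177320) = -1/2109849*(-1/2177320) = 1/4593816424680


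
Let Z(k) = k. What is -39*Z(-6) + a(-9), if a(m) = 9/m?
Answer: 233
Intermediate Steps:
-39*Z(-6) + a(-9) = -39*(-6) + 9/(-9) = 234 + 9*(-⅑) = 234 - 1 = 233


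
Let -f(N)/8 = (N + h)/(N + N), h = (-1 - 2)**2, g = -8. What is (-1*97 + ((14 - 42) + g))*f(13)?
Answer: 11704/13 ≈ 900.31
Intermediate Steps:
h = 9 (h = (-3)**2 = 9)
f(N) = -4*(9 + N)/N (f(N) = -8*(N + 9)/(N + N) = -8*(9 + N)/(2*N) = -8*(9 + N)*1/(2*N) = -4*(9 + N)/N)
(-1*97 + ((14 - 42) + g))*f(13) = (-1*97 + ((14 - 42) - 8))*(-4 - 36/13) = (-97 + (-28 - 8))*(-4 - 36*1/13) = (-97 - 36)*(-4 - 36/13) = -133*(-88/13) = 11704/13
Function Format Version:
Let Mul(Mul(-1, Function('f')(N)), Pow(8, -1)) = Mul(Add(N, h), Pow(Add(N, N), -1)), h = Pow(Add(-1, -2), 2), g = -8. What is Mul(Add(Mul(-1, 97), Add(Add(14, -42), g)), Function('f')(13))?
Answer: Rational(11704, 13) ≈ 900.31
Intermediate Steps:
h = 9 (h = Pow(-3, 2) = 9)
Function('f')(N) = Mul(-4, Pow(N, -1), Add(9, N)) (Function('f')(N) = Mul(-8, Mul(Add(N, 9), Pow(Add(N, N), -1))) = Mul(-8, Mul(Add(9, N), Pow(Mul(2, N), -1))) = Mul(-8, Mul(Add(9, N), Mul(Rational(1, 2), Pow(N, -1)))) = Mul(-8, Mul(Rational(1, 2), Pow(N, -1), Add(9, N))) = Mul(-4, Pow(N, -1), Add(9, N)))
Mul(Add(Mul(-1, 97), Add(Add(14, -42), g)), Function('f')(13)) = Mul(Add(Mul(-1, 97), Add(Add(14, -42), -8)), Add(-4, Mul(-36, Pow(13, -1)))) = Mul(Add(-97, Add(-28, -8)), Add(-4, Mul(-36, Rational(1, 13)))) = Mul(Add(-97, -36), Add(-4, Rational(-36, 13))) = Mul(-133, Rational(-88, 13)) = Rational(11704, 13)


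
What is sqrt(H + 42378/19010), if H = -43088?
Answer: I*sqrt(3892585035755)/9505 ≈ 207.57*I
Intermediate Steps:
sqrt(H + 42378/19010) = sqrt(-43088 + 42378/19010) = sqrt(-43088 + 42378*(1/19010)) = sqrt(-43088 + 21189/9505) = sqrt(-409530251/9505) = I*sqrt(3892585035755)/9505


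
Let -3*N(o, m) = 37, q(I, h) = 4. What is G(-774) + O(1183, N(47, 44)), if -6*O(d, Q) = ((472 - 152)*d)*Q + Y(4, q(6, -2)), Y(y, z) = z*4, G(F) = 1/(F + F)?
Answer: 401524597/516 ≈ 7.7815e+5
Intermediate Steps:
G(F) = 1/(2*F)
N(o, m) = -37/3 (N(o, m) = -1/3*37 = -37/3)
Y(y, z) = 4*z
O(d, Q) = -8/3 - 160*Q*d/3 (O(d, Q) = -(((472 - 152)*d)*Q + 4*4)/6 = -((320*d)*Q + 16)/6 = -(320*Q*d + 16)/6 = -(16 + 320*Q*d)/6 = -8/3 - 160*Q*d/3)
G(-774) + O(1183, N(47, 44)) = (1/2)/(-774) + (-8/3 - 160/3*(-37/3)*1183) = (1/2)*(-1/774) + (-8/3 + 7003360/9) = -1/1548 + 7003336/9 = 401524597/516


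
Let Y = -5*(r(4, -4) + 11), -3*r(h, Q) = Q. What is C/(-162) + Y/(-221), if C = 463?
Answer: -92333/35802 ≈ -2.5790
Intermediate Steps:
r(h, Q) = -Q/3
Y = -185/3 (Y = -5*(-⅓*(-4) + 11) = -5*(4/3 + 11) = -5*37/3 = -185/3 ≈ -61.667)
C/(-162) + Y/(-221) = 463/(-162) - 185/3/(-221) = 463*(-1/162) - 185/3*(-1/221) = -463/162 + 185/663 = -92333/35802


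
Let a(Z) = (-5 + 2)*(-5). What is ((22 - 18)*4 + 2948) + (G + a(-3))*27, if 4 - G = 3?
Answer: 3396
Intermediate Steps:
G = 1 (G = 4 - 1*3 = 4 - 3 = 1)
a(Z) = 15 (a(Z) = -3*(-5) = 15)
((22 - 18)*4 + 2948) + (G + a(-3))*27 = ((22 - 18)*4 + 2948) + (1 + 15)*27 = (4*4 + 2948) + 16*27 = (16 + 2948) + 432 = 2964 + 432 = 3396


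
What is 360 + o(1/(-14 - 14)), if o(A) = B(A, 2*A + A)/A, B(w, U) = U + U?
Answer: 366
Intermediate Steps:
B(w, U) = 2*U
o(A) = 6 (o(A) = (2*(2*A + A))/A = (2*(3*A))/A = (6*A)/A = 6)
360 + o(1/(-14 - 14)) = 360 + 6 = 366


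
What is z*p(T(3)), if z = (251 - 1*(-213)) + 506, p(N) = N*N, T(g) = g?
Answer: 8730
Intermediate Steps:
p(N) = N**2
z = 970 (z = (251 + 213) + 506 = 464 + 506 = 970)
z*p(T(3)) = 970*3**2 = 970*9 = 8730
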